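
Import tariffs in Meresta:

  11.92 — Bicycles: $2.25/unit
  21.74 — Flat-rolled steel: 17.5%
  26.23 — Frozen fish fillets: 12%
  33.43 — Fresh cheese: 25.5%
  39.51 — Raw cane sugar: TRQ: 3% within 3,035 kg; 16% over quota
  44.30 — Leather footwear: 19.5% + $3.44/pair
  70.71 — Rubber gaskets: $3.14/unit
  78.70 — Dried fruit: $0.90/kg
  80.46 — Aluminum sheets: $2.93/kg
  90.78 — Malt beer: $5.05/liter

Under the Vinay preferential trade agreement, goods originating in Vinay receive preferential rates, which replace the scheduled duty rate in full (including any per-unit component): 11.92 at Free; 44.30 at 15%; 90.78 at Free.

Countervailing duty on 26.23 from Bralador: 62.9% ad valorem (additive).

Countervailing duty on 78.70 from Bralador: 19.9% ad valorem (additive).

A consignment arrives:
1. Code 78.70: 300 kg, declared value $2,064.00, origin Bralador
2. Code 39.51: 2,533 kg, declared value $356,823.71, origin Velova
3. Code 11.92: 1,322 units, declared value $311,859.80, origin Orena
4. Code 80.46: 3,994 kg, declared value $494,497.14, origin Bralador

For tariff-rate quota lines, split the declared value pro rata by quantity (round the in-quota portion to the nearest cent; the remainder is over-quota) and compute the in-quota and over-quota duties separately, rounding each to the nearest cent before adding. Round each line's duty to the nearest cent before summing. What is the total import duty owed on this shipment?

$26,062.37

Line 1 (78.70, Bralador, 300 kg, $2,064.00):
Base rate for 78.70 is $0.90/kg.
Additional duty on 78.70 from Bralador: +19.9% ad valorem. Applied ad valorem rate = 19.9%.
Duty = $2,064.00 × 19.9% + 300 × $0.90 = $680.74.
Line 2 (39.51, Velova, 2,533 kg, $356,823.71):
Code 39.51 is under a tariff-rate quota (threshold 3,035 kg). Quantity 2,533 kg is within the quota, so the in-quota rate 3% applies to the full value.
Duty = $356,823.71 × 3% = $10,704.71.
Line 3 (11.92, Orena, 1,322 units, $311,859.80):
Base rate for 11.92 is $2.25/unit.
11.92 has an FTA preferential rate, but origin Orena is not Vinay; base rate stands.
Duty = 1,322 × $2.25 = $2,974.50.
Line 4 (80.46, Bralador, 3,994 kg, $494,497.14):
Base rate for 80.46 is $2.93/kg.
Duty = 3,994 × $2.93 = $11,702.42.
Total = $680.74 + $10,704.71 + $2,974.50 + $11,702.42 = $26,062.37.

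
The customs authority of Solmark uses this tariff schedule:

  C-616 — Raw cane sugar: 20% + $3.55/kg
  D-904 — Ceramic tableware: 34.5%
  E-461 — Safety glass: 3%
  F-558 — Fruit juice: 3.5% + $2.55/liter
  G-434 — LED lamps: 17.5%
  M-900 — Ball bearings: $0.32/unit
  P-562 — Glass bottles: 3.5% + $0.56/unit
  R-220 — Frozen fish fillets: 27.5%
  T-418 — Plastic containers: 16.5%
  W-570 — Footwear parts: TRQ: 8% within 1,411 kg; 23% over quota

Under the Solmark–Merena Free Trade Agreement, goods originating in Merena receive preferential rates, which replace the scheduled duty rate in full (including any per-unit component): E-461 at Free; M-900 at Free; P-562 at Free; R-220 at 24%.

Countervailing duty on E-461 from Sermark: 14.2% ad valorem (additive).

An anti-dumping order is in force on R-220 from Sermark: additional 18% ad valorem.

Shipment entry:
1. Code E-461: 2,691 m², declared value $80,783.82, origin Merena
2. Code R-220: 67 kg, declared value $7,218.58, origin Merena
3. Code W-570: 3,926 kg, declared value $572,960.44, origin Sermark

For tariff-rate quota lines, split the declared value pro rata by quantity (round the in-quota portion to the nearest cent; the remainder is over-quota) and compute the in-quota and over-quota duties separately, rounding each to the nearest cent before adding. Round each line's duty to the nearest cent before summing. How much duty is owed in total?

Line 1 (E-461, Merena, 2,691 m², $80,783.82):
Base rate for E-461 is 3%.
Origin Merena qualifies under the Solmark–Merena agreement and E-461 is covered: preferential rate Free applies instead.
The additional-duty order on E-461 targets Sermark, not Merena; it does not apply.
Duty = $80,783.82 × 0% = $0.00.
Line 2 (R-220, Merena, 67 kg, $7,218.58):
Base rate for R-220 is 27.5%.
Origin Merena qualifies under the Solmark–Merena agreement and R-220 is covered: preferential rate 24% applies instead.
The additional-duty order on R-220 targets Sermark, not Merena; it does not apply.
Duty = $7,218.58 × 24% = $1,732.46.
Line 3 (W-570, Sermark, 3,926 kg, $572,960.44):
Code W-570 is under a tariff-rate quota (threshold 1,411 kg). In-quota: 1,411 kg at 8%; over-quota: 2,515 kg at 23%.
Pro-rata value split: in-quota = $572,960.44 × 1,411/3,926 = $205,921.34; over-quota = $572,960.44 − $205,921.34 = $367,039.10.
In-quota duty = $205,921.34 × 8% = $16,473.71. Over-quota duty = $367,039.10 × 23% = $84,418.99.
Line duty = $16,473.71 + $84,418.99 = $100,892.70.
Total = $0.00 + $1,732.46 + $100,892.70 = $102,625.16.

$102,625.16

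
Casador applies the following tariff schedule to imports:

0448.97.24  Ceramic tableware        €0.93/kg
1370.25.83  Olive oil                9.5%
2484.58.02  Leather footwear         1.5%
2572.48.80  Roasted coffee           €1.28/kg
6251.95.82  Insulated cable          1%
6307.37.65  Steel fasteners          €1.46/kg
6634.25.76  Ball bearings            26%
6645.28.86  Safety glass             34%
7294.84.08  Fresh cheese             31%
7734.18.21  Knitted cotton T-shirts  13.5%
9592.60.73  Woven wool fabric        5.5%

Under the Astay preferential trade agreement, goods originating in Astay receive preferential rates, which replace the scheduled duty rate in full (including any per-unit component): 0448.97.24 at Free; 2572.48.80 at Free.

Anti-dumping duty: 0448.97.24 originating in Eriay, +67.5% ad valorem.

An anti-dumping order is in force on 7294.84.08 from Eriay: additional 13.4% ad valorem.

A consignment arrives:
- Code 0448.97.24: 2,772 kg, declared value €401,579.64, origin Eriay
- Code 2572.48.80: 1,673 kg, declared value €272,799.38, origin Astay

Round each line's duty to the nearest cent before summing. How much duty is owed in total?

€273,644.22

Line 1 (0448.97.24, Eriay, 2,772 kg, €401,579.64):
Base rate for 0448.97.24 is €0.93/kg.
0448.97.24 has an FTA preferential rate, but origin Eriay is not Astay; base rate stands.
Additional duty on 0448.97.24 from Eriay: +67.5% ad valorem. Applied ad valorem rate = 67.5%.
Duty = €401,579.64 × 67.5% + 2,772 × €0.93 = €273,644.22.
Line 2 (2572.48.80, Astay, 1,673 kg, €272,799.38):
Base rate for 2572.48.80 is €1.28/kg.
Origin Astay qualifies under the Casador–Astay agreement and 2572.48.80 is covered: preferential rate Free applies instead.
Duty = €272,799.38 × 0% = €0.00.
Total = €273,644.22 + €0.00 = €273,644.22.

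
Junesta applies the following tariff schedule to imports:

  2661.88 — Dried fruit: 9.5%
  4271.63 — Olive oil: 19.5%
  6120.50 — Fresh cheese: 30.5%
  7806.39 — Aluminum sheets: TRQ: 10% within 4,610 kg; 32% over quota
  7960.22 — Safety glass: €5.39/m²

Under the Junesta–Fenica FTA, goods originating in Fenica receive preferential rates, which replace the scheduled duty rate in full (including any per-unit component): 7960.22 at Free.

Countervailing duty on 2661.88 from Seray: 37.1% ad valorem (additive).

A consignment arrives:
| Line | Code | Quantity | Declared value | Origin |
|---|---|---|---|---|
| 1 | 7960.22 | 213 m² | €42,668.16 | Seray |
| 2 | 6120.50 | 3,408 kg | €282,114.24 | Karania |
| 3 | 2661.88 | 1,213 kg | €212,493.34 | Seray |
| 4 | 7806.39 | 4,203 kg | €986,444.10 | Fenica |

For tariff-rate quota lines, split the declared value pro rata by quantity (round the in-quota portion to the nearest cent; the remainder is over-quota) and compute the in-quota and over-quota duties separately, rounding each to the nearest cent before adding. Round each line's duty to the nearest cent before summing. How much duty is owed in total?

€284,859.22

Line 1 (7960.22, Seray, 213 m², €42,668.16):
Base rate for 7960.22 is €5.39/m².
7960.22 has an FTA preferential rate, but origin Seray is not Fenica; base rate stands.
Duty = 213 × €5.39 = €1,148.07.
Line 2 (6120.50, Karania, 3,408 kg, €282,114.24):
Base rate for 6120.50 is 30.5%.
Duty = €282,114.24 × 30.5% = €86,044.84.
Line 3 (2661.88, Seray, 1,213 kg, €212,493.34):
Base rate for 2661.88 is 9.5%.
Additional duty on 2661.88 from Seray: +37.1%. Applied ad valorem rate: 9.5% + 37.1% = 46.6%.
Duty = €212,493.34 × 46.6% = €99,021.90.
Line 4 (7806.39, Fenica, 4,203 kg, €986,444.10):
Code 7806.39 is under a tariff-rate quota (threshold 4,610 kg). Quantity 4,203 kg is within the quota, so the in-quota rate 10% applies to the full value.
Duty = €986,444.10 × 10% = €98,644.41.
Total = €1,148.07 + €86,044.84 + €99,021.90 + €98,644.41 = €284,859.22.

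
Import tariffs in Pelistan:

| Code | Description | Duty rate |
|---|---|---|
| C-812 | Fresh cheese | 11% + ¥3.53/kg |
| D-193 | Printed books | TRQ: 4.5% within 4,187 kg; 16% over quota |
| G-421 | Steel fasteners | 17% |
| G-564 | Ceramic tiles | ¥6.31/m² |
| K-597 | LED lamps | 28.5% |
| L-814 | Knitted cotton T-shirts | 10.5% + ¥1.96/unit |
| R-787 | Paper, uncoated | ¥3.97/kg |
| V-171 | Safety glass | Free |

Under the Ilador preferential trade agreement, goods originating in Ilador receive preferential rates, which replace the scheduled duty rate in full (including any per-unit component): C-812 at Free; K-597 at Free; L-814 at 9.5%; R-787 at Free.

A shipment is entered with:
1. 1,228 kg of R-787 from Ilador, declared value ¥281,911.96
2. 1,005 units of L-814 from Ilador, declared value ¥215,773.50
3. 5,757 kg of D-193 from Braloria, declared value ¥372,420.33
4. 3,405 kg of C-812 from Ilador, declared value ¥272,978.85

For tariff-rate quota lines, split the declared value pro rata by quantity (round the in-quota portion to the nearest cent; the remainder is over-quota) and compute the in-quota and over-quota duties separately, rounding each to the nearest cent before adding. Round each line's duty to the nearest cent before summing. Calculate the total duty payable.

Line 1 (R-787, Ilador, 1,228 kg, ¥281,911.96):
Base rate for R-787 is ¥3.97/kg.
Origin Ilador qualifies under the Pelistan–Ilador agreement and R-787 is covered: preferential rate Free applies instead.
Duty = ¥281,911.96 × 0% = ¥0.00.
Line 2 (L-814, Ilador, 1,005 units, ¥215,773.50):
Base rate for L-814 is 10.5% + ¥1.96/unit.
Origin Ilador qualifies under the Pelistan–Ilador agreement and L-814 is covered: preferential rate 9.5% applies instead.
Duty = ¥215,773.50 × 9.5% = ¥20,498.48.
Line 3 (D-193, Braloria, 5,757 kg, ¥372,420.33):
Code D-193 is under a tariff-rate quota (threshold 4,187 kg). In-quota: 4,187 kg at 4.5%; over-quota: 1,570 kg at 16%.
Pro-rata value split: in-quota = ¥372,420.33 × 4,187/5,757 = ¥270,857.03; over-quota = ¥372,420.33 − ¥270,857.03 = ¥101,563.30.
In-quota duty = ¥270,857.03 × 4.5% = ¥12,188.57. Over-quota duty = ¥101,563.30 × 16% = ¥16,250.13.
Line duty = ¥12,188.57 + ¥16,250.13 = ¥28,438.70.
Line 4 (C-812, Ilador, 3,405 kg, ¥272,978.85):
Base rate for C-812 is 11% + ¥3.53/kg.
Origin Ilador qualifies under the Pelistan–Ilador agreement and C-812 is covered: preferential rate Free applies instead.
Duty = ¥272,978.85 × 0% = ¥0.00.
Total = ¥0.00 + ¥20,498.48 + ¥28,438.70 + ¥0.00 = ¥48,937.18.

¥48,937.18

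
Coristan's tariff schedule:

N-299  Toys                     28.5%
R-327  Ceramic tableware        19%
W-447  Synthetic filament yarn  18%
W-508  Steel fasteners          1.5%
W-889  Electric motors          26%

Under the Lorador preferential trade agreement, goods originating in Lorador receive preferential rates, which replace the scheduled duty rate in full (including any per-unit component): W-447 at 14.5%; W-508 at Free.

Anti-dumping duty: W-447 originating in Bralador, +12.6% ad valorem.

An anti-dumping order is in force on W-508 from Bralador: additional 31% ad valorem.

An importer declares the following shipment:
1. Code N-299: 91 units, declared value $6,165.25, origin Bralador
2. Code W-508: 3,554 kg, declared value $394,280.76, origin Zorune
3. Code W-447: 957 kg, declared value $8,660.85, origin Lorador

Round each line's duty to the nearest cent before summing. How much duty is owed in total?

Line 1 (N-299, Bralador, 91 units, $6,165.25):
Base rate for N-299 is 28.5%.
Duty = $6,165.25 × 28.5% = $1,757.10.
Line 2 (W-508, Zorune, 3,554 kg, $394,280.76):
Base rate for W-508 is 1.5%.
W-508 has an FTA preferential rate, but origin Zorune is not Lorador; base rate stands.
The additional-duty order on W-508 targets Bralador, not Zorune; it does not apply.
Duty = $394,280.76 × 1.5% = $5,914.21.
Line 3 (W-447, Lorador, 957 kg, $8,660.85):
Base rate for W-447 is 18%.
Origin Lorador qualifies under the Coristan–Lorador agreement and W-447 is covered: preferential rate 14.5% applies instead.
The additional-duty order on W-447 targets Bralador, not Lorador; it does not apply.
Duty = $8,660.85 × 14.5% = $1,255.82.
Total = $1,757.10 + $5,914.21 + $1,255.82 = $8,927.13.

$8,927.13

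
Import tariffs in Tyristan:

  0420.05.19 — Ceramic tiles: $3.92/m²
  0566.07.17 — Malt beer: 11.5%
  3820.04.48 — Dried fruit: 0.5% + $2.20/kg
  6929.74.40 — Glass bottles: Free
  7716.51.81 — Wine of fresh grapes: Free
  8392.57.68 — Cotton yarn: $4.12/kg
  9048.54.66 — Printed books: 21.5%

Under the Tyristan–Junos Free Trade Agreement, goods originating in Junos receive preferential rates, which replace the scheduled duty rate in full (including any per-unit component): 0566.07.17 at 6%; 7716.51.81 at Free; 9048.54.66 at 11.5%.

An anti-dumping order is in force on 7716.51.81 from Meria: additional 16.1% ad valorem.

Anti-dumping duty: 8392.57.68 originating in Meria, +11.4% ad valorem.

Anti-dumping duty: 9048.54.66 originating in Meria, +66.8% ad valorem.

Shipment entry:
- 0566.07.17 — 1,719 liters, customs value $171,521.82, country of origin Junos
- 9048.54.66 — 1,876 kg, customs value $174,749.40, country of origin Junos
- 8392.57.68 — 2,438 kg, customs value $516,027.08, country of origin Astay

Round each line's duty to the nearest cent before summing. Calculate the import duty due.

Line 1 (0566.07.17, Junos, 1,719 liters, $171,521.82):
Base rate for 0566.07.17 is 11.5%.
Origin Junos qualifies under the Tyristan–Junos agreement and 0566.07.17 is covered: preferential rate 6% applies instead.
Duty = $171,521.82 × 6% = $10,291.31.
Line 2 (9048.54.66, Junos, 1,876 kg, $174,749.40):
Base rate for 9048.54.66 is 21.5%.
Origin Junos qualifies under the Tyristan–Junos agreement and 9048.54.66 is covered: preferential rate 11.5% applies instead.
The additional-duty order on 9048.54.66 targets Meria, not Junos; it does not apply.
Duty = $174,749.40 × 11.5% = $20,096.18.
Line 3 (8392.57.68, Astay, 2,438 kg, $516,027.08):
Base rate for 8392.57.68 is $4.12/kg.
The additional-duty order on 8392.57.68 targets Meria, not Astay; it does not apply.
Duty = 2,438 × $4.12 = $10,044.56.
Total = $10,291.31 + $20,096.18 + $10,044.56 = $40,432.05.

$40,432.05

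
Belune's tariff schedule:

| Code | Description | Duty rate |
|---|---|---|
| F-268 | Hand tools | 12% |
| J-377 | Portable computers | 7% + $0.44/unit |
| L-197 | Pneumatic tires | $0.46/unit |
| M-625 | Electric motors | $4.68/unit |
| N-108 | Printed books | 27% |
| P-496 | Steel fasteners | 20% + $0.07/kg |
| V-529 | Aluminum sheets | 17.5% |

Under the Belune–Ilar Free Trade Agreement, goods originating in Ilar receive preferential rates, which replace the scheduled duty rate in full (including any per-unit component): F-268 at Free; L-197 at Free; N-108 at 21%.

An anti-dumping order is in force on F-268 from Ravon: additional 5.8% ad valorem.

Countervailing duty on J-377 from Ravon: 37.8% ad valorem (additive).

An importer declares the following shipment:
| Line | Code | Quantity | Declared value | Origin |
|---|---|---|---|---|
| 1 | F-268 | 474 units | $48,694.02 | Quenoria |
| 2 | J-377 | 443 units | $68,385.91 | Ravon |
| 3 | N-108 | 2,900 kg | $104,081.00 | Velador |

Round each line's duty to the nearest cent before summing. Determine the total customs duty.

$64,776.96

Line 1 (F-268, Quenoria, 474 units, $48,694.02):
Base rate for F-268 is 12%.
F-268 has an FTA preferential rate, but origin Quenoria is not Ilar; base rate stands.
The additional-duty order on F-268 targets Ravon, not Quenoria; it does not apply.
Duty = $48,694.02 × 12% = $5,843.28.
Line 2 (J-377, Ravon, 443 units, $68,385.91):
Base rate for J-377 is 7% + $0.44/unit.
Additional duty on J-377 from Ravon: +37.8%. Applied ad valorem rate: 7% + 37.8% = 44.8%.
Duty = $68,385.91 × 44.8% + 443 × $0.44 = $30,831.81.
Line 3 (N-108, Velador, 2,900 kg, $104,081.00):
Base rate for N-108 is 27%.
N-108 has an FTA preferential rate, but origin Velador is not Ilar; base rate stands.
Duty = $104,081.00 × 27% = $28,101.87.
Total = $5,843.28 + $30,831.81 + $28,101.87 = $64,776.96.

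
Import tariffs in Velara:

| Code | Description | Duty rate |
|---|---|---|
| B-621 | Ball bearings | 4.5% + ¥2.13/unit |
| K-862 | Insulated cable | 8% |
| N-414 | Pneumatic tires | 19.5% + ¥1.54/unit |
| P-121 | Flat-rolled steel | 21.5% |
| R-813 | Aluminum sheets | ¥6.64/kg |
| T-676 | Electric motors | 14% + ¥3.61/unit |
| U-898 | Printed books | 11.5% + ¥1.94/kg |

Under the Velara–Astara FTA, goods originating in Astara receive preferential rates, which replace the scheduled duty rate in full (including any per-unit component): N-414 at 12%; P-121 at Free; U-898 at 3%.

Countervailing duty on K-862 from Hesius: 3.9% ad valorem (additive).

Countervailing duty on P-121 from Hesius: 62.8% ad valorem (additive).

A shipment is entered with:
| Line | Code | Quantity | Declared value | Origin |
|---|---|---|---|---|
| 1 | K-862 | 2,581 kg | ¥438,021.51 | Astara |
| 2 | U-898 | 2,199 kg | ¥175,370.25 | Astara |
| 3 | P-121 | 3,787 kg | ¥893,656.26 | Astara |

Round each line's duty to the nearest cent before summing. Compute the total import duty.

¥40,302.83

Line 1 (K-862, Astara, 2,581 kg, ¥438,021.51):
Base rate for K-862 is 8%.
Origin Astara is the FTA partner but K-862 is not on the preference list; base rate stands.
The additional-duty order on K-862 targets Hesius, not Astara; it does not apply.
Duty = ¥438,021.51 × 8% = ¥35,041.72.
Line 2 (U-898, Astara, 2,199 kg, ¥175,370.25):
Base rate for U-898 is 11.5% + ¥1.94/kg.
Origin Astara qualifies under the Velara–Astara agreement and U-898 is covered: preferential rate 3% applies instead.
Duty = ¥175,370.25 × 3% = ¥5,261.11.
Line 3 (P-121, Astara, 3,787 kg, ¥893,656.26):
Base rate for P-121 is 21.5%.
Origin Astara qualifies under the Velara–Astara agreement and P-121 is covered: preferential rate Free applies instead.
The additional-duty order on P-121 targets Hesius, not Astara; it does not apply.
Duty = ¥893,656.26 × 0% = ¥0.00.
Total = ¥35,041.72 + ¥5,261.11 + ¥0.00 = ¥40,302.83.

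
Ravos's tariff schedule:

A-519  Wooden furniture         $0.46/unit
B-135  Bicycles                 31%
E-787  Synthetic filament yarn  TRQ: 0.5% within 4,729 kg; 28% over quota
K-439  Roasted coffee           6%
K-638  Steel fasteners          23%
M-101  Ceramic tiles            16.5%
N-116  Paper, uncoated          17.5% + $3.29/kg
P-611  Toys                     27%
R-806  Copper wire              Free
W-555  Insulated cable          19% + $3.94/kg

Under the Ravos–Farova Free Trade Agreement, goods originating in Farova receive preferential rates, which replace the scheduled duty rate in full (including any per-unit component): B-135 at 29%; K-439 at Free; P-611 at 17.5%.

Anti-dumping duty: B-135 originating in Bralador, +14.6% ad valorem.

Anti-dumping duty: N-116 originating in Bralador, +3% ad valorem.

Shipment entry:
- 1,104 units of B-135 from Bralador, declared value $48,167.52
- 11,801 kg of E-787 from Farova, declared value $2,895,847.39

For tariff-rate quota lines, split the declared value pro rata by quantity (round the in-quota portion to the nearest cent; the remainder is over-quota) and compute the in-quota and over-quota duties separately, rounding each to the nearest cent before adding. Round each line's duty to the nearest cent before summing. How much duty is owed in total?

Line 1 (B-135, Bralador, 1,104 units, $48,167.52):
Base rate for B-135 is 31%.
B-135 has an FTA preferential rate, but origin Bralador is not Farova; base rate stands.
Additional duty on B-135 from Bralador: +14.6%. Applied ad valorem rate: 31% + 14.6% = 45.6%.
Duty = $48,167.52 × 45.6% = $21,964.39.
Line 2 (E-787, Farova, 11,801 kg, $2,895,847.39):
Code E-787 is under a tariff-rate quota (threshold 4,729 kg). In-quota: 4,729 kg at 0.5%; over-quota: 7,072 kg at 28%.
Pro-rata value split: in-quota = $2,895,847.39 × 4,729/11,801 = $1,160,449.31; over-quota = $2,895,847.39 − $1,160,449.31 = $1,735,398.08.
In-quota duty = $1,160,449.31 × 0.5% = $5,802.25. Over-quota duty = $1,735,398.08 × 28% = $485,911.46.
Line duty = $5,802.25 + $485,911.46 = $491,713.71.
Total = $21,964.39 + $491,713.71 = $513,678.10.

$513,678.10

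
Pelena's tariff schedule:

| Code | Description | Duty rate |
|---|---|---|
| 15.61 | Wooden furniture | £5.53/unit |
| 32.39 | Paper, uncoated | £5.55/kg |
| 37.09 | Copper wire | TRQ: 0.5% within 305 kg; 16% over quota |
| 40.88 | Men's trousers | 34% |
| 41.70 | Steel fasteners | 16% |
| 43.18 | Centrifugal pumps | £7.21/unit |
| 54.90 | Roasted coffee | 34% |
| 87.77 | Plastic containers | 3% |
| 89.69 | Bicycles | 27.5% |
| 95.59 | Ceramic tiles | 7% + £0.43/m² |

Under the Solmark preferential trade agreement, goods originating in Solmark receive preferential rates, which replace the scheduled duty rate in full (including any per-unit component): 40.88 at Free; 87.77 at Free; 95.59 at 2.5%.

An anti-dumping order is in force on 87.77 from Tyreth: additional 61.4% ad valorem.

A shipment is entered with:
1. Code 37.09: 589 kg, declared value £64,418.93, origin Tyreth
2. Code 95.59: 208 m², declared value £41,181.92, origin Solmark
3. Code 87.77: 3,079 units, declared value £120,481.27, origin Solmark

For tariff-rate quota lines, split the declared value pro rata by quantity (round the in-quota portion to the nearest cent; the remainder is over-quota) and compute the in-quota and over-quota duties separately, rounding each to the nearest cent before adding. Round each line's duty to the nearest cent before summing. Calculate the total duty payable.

Line 1 (37.09, Tyreth, 589 kg, £64,418.93):
Code 37.09 is under a tariff-rate quota (threshold 305 kg). In-quota: 305 kg at 0.5%; over-quota: 284 kg at 16%.
Pro-rata value split: in-quota = £64,418.93 × 305/589 = £33,357.85; over-quota = £64,418.93 − £33,357.85 = £31,061.08.
In-quota duty = £33,357.85 × 0.5% = £166.79. Over-quota duty = £31,061.08 × 16% = £4,969.77.
Line duty = £166.79 + £4,969.77 = £5,136.56.
Line 2 (95.59, Solmark, 208 m², £41,181.92):
Base rate for 95.59 is 7% + £0.43/m².
Origin Solmark qualifies under the Pelena–Solmark agreement and 95.59 is covered: preferential rate 2.5% applies instead.
Duty = £41,181.92 × 2.5% = £1,029.55.
Line 3 (87.77, Solmark, 3,079 units, £120,481.27):
Base rate for 87.77 is 3%.
Origin Solmark qualifies under the Pelena–Solmark agreement and 87.77 is covered: preferential rate Free applies instead.
The additional-duty order on 87.77 targets Tyreth, not Solmark; it does not apply.
Duty = £120,481.27 × 0% = £0.00.
Total = £5,136.56 + £1,029.55 + £0.00 = £6,166.11.

£6,166.11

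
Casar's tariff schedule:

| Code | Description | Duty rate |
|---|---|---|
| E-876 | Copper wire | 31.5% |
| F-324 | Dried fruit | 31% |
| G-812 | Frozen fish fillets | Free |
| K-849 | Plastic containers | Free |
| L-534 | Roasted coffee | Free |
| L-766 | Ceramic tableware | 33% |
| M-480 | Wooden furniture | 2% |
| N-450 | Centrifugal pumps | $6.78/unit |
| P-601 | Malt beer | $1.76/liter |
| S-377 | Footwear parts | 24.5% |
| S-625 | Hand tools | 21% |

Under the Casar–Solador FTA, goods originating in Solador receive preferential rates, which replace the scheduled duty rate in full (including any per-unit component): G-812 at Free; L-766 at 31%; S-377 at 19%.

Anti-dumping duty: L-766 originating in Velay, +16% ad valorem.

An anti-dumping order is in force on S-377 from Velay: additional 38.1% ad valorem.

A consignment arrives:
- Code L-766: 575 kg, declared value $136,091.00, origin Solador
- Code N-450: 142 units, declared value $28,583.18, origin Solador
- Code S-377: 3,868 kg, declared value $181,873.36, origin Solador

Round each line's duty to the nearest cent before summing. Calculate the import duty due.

Line 1 (L-766, Solador, 575 kg, $136,091.00):
Base rate for L-766 is 33%.
Origin Solador qualifies under the Casar–Solador agreement and L-766 is covered: preferential rate 31% applies instead.
The additional-duty order on L-766 targets Velay, not Solador; it does not apply.
Duty = $136,091.00 × 31% = $42,188.21.
Line 2 (N-450, Solador, 142 units, $28,583.18):
Base rate for N-450 is $6.78/unit.
Origin Solador is the FTA partner but N-450 is not on the preference list; base rate stands.
Duty = 142 × $6.78 = $962.76.
Line 3 (S-377, Solador, 3,868 kg, $181,873.36):
Base rate for S-377 is 24.5%.
Origin Solador qualifies under the Casar–Solador agreement and S-377 is covered: preferential rate 19% applies instead.
The additional-duty order on S-377 targets Velay, not Solador; it does not apply.
Duty = $181,873.36 × 19% = $34,555.94.
Total = $42,188.21 + $962.76 + $34,555.94 = $77,706.91.

$77,706.91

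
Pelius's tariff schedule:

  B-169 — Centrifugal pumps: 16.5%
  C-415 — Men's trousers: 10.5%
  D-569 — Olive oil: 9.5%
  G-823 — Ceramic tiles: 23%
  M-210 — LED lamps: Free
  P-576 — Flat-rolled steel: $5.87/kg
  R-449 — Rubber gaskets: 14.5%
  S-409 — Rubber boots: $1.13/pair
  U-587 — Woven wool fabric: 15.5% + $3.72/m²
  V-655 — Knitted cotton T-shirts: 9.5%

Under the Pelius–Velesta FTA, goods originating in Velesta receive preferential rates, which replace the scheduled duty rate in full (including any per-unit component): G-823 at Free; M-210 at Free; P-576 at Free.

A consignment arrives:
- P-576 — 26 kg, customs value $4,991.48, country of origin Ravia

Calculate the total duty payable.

$152.62

Line 1 (P-576, Ravia, 26 kg, $4,991.48):
Base rate for P-576 is $5.87/kg.
P-576 has an FTA preferential rate, but origin Ravia is not Velesta; base rate stands.
Duty = 26 × $5.87 = $152.62.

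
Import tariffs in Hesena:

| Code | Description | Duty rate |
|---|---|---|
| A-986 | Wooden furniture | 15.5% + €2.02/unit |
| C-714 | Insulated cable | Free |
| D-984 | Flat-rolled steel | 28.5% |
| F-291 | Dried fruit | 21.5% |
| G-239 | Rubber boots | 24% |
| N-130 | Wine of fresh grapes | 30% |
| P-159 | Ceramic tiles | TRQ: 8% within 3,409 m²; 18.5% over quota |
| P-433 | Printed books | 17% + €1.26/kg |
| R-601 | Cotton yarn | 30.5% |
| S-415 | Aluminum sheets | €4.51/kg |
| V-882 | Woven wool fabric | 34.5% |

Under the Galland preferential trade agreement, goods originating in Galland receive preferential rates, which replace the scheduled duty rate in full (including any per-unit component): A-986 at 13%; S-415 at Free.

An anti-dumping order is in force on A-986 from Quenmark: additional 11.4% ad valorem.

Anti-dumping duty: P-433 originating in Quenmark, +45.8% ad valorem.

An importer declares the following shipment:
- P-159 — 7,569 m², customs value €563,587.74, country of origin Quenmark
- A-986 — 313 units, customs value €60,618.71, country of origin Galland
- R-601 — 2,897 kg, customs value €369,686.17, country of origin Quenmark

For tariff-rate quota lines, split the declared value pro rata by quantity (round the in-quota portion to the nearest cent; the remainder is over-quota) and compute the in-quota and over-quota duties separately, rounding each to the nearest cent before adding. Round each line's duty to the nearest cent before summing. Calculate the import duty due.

€198,245.86

Line 1 (P-159, Quenmark, 7,569 m², €563,587.74):
Code P-159 is under a tariff-rate quota (threshold 3,409 m²). In-quota: 3,409 m² at 8%; over-quota: 4,160 m² at 18.5%.
Pro-rata value split: in-quota = €563,587.74 × 3,409/7,569 = €253,834.14; over-quota = €563,587.74 − €253,834.14 = €309,753.60.
In-quota duty = €253,834.14 × 8% = €20,306.73. Over-quota duty = €309,753.60 × 18.5% = €57,304.42.
Line duty = €20,306.73 + €57,304.42 = €77,611.15.
Line 2 (A-986, Galland, 313 units, €60,618.71):
Base rate for A-986 is 15.5% + €2.02/unit.
Origin Galland qualifies under the Hesena–Galland agreement and A-986 is covered: preferential rate 13% applies instead.
The additional-duty order on A-986 targets Quenmark, not Galland; it does not apply.
Duty = €60,618.71 × 13% = €7,880.43.
Line 3 (R-601, Quenmark, 2,897 kg, €369,686.17):
Base rate for R-601 is 30.5%.
Duty = €369,686.17 × 30.5% = €112,754.28.
Total = €77,611.15 + €7,880.43 + €112,754.28 = €198,245.86.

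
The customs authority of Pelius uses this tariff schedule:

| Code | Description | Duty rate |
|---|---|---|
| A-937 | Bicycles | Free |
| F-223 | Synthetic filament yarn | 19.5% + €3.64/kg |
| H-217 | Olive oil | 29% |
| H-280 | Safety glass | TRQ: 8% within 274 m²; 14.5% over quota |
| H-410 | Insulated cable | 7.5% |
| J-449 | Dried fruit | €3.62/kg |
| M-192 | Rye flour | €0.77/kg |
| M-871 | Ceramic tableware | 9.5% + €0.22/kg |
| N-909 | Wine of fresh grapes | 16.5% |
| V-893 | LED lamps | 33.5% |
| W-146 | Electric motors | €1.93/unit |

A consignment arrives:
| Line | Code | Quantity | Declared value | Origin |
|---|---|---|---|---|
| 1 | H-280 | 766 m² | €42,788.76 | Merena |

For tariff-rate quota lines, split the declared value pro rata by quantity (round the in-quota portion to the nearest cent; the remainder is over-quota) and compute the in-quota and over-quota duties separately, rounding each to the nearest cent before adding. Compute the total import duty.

€5,209.50

Line 1 (H-280, Merena, 766 m², €42,788.76):
Code H-280 is under a tariff-rate quota (threshold 274 m²). In-quota: 274 m² at 8%; over-quota: 492 m² at 14.5%.
Pro-rata value split: in-quota = €42,788.76 × 274/766 = €15,305.64; over-quota = €42,788.76 − €15,305.64 = €27,483.12.
In-quota duty = €15,305.64 × 8% = €1,224.45. Over-quota duty = €27,483.12 × 14.5% = €3,985.05.
Line duty = €1,224.45 + €3,985.05 = €5,209.50.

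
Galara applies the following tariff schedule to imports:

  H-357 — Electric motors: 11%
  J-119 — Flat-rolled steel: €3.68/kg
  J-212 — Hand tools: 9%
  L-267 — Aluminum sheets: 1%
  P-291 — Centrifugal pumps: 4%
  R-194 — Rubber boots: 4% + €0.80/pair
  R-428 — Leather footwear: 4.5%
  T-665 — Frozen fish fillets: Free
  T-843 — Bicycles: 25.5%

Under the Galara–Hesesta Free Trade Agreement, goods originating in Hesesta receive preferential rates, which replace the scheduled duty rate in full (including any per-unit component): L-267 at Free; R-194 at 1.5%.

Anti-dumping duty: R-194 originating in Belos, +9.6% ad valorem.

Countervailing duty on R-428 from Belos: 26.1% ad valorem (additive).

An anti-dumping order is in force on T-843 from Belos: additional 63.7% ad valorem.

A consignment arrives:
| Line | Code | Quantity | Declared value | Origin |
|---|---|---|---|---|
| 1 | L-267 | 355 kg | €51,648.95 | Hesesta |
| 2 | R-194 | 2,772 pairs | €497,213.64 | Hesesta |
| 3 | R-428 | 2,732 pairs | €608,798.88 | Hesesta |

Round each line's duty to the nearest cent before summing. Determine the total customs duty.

€34,854.15

Line 1 (L-267, Hesesta, 355 kg, €51,648.95):
Base rate for L-267 is 1%.
Origin Hesesta qualifies under the Galara–Hesesta agreement and L-267 is covered: preferential rate Free applies instead.
Duty = €51,648.95 × 0% = €0.00.
Line 2 (R-194, Hesesta, 2,772 pairs, €497,213.64):
Base rate for R-194 is 4% + €0.80/pair.
Origin Hesesta qualifies under the Galara–Hesesta agreement and R-194 is covered: preferential rate 1.5% applies instead.
The additional-duty order on R-194 targets Belos, not Hesesta; it does not apply.
Duty = €497,213.64 × 1.5% = €7,458.20.
Line 3 (R-428, Hesesta, 2,732 pairs, €608,798.88):
Base rate for R-428 is 4.5%.
Origin Hesesta is the FTA partner but R-428 is not on the preference list; base rate stands.
The additional-duty order on R-428 targets Belos, not Hesesta; it does not apply.
Duty = €608,798.88 × 4.5% = €27,395.95.
Total = €0.00 + €7,458.20 + €27,395.95 = €34,854.15.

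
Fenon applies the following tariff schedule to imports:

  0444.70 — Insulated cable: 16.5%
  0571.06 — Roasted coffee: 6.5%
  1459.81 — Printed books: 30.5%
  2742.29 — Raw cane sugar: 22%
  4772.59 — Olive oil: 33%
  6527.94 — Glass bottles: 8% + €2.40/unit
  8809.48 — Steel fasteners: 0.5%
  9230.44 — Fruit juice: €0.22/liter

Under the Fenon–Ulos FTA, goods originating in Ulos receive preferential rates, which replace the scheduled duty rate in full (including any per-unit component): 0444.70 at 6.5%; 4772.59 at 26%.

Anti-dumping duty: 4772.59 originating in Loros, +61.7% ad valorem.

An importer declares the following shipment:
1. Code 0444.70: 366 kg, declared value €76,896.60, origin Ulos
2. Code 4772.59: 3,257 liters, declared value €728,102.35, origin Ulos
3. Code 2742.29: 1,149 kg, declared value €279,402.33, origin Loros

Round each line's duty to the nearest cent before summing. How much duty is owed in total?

€255,773.40

Line 1 (0444.70, Ulos, 366 kg, €76,896.60):
Base rate for 0444.70 is 16.5%.
Origin Ulos qualifies under the Fenon–Ulos agreement and 0444.70 is covered: preferential rate 6.5% applies instead.
Duty = €76,896.60 × 6.5% = €4,998.28.
Line 2 (4772.59, Ulos, 3,257 liters, €728,102.35):
Base rate for 4772.59 is 33%.
Origin Ulos qualifies under the Fenon–Ulos agreement and 4772.59 is covered: preferential rate 26% applies instead.
The additional-duty order on 4772.59 targets Loros, not Ulos; it does not apply.
Duty = €728,102.35 × 26% = €189,306.61.
Line 3 (2742.29, Loros, 1,149 kg, €279,402.33):
Base rate for 2742.29 is 22%.
Duty = €279,402.33 × 22% = €61,468.51.
Total = €4,998.28 + €189,306.61 + €61,468.51 = €255,773.40.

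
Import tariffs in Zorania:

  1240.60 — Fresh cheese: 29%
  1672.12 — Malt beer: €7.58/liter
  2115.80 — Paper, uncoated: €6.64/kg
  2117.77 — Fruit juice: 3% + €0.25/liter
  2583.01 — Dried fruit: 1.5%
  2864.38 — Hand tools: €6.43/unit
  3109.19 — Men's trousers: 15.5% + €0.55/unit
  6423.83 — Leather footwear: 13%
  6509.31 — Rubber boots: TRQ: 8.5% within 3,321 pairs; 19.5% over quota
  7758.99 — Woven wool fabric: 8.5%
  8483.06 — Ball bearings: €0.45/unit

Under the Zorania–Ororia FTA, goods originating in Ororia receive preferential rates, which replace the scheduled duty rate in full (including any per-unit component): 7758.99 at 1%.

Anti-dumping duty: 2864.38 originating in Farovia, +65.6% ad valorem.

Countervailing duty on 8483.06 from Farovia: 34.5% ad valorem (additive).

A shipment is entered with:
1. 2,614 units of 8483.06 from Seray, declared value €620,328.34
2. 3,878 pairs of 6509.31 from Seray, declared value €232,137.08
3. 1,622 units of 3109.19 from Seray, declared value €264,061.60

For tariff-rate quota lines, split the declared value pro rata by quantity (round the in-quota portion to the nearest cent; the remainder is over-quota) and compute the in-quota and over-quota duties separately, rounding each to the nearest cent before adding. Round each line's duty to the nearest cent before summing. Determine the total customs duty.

Line 1 (8483.06, Seray, 2,614 units, €620,328.34):
Base rate for 8483.06 is €0.45/unit.
The additional-duty order on 8483.06 targets Farovia, not Seray; it does not apply.
Duty = 2,614 × €0.45 = €1,176.30.
Line 2 (6509.31, Seray, 3,878 pairs, €232,137.08):
Code 6509.31 is under a tariff-rate quota (threshold 3,321 pairs). In-quota: 3,321 pairs at 8.5%; over-quota: 557 pairs at 19.5%.
Pro-rata value split: in-quota = €232,137.08 × 3,321/3,878 = €198,795.06; over-quota = €232,137.08 − €198,795.06 = €33,342.02.
In-quota duty = €198,795.06 × 8.5% = €16,897.58. Over-quota duty = €33,342.02 × 19.5% = €6,501.69.
Line duty = €16,897.58 + €6,501.69 = €23,399.27.
Line 3 (3109.19, Seray, 1,622 units, €264,061.60):
Base rate for 3109.19 is 15.5% + €0.55/unit.
Duty = €264,061.60 × 15.5% + 1,622 × €0.55 = €41,821.65.
Total = €1,176.30 + €23,399.27 + €41,821.65 = €66,397.22.

€66,397.22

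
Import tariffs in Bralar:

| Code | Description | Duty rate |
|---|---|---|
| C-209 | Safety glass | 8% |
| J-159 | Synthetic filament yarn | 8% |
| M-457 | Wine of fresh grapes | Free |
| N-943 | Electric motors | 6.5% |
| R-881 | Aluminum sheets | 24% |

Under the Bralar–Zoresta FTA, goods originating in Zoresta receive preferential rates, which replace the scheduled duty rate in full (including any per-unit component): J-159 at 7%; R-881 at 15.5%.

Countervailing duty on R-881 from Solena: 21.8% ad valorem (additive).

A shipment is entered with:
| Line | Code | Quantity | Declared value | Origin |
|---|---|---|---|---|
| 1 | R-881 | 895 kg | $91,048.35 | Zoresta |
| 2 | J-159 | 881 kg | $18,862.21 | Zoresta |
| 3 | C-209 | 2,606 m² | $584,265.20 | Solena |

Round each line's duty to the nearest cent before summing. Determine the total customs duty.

Line 1 (R-881, Zoresta, 895 kg, $91,048.35):
Base rate for R-881 is 24%.
Origin Zoresta qualifies under the Bralar–Zoresta agreement and R-881 is covered: preferential rate 15.5% applies instead.
The additional-duty order on R-881 targets Solena, not Zoresta; it does not apply.
Duty = $91,048.35 × 15.5% = $14,112.49.
Line 2 (J-159, Zoresta, 881 kg, $18,862.21):
Base rate for J-159 is 8%.
Origin Zoresta qualifies under the Bralar–Zoresta agreement and J-159 is covered: preferential rate 7% applies instead.
Duty = $18,862.21 × 7% = $1,320.35.
Line 3 (C-209, Solena, 2,606 m², $584,265.20):
Base rate for C-209 is 8%.
Duty = $584,265.20 × 8% = $46,741.22.
Total = $14,112.49 + $1,320.35 + $46,741.22 = $62,174.06.

$62,174.06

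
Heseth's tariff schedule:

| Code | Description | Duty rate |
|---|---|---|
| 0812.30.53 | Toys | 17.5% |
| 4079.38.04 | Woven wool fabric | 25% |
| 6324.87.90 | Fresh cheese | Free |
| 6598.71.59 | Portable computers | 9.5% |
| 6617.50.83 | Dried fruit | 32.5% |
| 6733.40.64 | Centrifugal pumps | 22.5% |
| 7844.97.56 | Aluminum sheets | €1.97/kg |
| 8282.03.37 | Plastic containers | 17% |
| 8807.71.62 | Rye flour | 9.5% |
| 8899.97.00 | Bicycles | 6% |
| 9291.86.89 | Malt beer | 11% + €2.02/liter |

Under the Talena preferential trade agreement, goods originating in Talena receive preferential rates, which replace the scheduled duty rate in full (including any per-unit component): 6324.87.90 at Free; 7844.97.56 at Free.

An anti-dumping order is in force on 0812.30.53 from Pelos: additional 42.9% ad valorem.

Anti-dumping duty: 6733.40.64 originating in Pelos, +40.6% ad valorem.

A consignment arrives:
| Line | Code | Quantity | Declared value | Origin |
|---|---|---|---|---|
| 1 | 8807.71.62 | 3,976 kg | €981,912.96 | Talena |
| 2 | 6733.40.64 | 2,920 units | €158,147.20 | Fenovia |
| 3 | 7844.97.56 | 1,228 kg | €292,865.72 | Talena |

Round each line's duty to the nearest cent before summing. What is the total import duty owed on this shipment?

€128,864.85

Line 1 (8807.71.62, Talena, 3,976 kg, €981,912.96):
Base rate for 8807.71.62 is 9.5%.
Origin Talena is the FTA partner but 8807.71.62 is not on the preference list; base rate stands.
Duty = €981,912.96 × 9.5% = €93,281.73.
Line 2 (6733.40.64, Fenovia, 2,920 units, €158,147.20):
Base rate for 6733.40.64 is 22.5%.
The additional-duty order on 6733.40.64 targets Pelos, not Fenovia; it does not apply.
Duty = €158,147.20 × 22.5% = €35,583.12.
Line 3 (7844.97.56, Talena, 1,228 kg, €292,865.72):
Base rate for 7844.97.56 is €1.97/kg.
Origin Talena qualifies under the Heseth–Talena agreement and 7844.97.56 is covered: preferential rate Free applies instead.
Duty = €292,865.72 × 0% = €0.00.
Total = €93,281.73 + €35,583.12 + €0.00 = €128,864.85.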